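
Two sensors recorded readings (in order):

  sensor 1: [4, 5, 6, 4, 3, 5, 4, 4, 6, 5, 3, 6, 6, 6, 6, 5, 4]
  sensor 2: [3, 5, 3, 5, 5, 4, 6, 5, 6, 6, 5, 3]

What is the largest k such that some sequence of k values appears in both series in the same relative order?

9

One common subsequence of length 9: 5 at sensor 1[2]=sensor 2[2] → 3 at sensor 1[5]=sensor 2[3] → 5 at sensor 1[6]=sensor 2[5] → 4 at sensor 1[8]=sensor 2[6] → 6 at sensor 1[9]=sensor 2[7] → 5 at sensor 1[10]=sensor 2[8] → 6 at sensor 1[14]=sensor 2[9] → 6 at sensor 1[15]=sensor 2[10] → 5 at sensor 1[16]=sensor 2[11], and the DP table's final entry dp[17][12] is also 9, so no common subsequence is longer.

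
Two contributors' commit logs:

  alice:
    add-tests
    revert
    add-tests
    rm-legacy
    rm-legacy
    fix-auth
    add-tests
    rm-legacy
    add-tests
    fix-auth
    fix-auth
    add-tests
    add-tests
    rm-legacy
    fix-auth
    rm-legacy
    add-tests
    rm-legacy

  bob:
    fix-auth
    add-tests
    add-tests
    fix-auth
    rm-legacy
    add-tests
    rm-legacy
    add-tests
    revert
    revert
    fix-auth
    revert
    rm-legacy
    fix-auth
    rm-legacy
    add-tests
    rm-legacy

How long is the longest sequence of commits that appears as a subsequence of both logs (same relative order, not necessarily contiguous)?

Pick add-tests at alice[1]=bob[2] → add-tests at alice[3]=bob[3] → rm-legacy at alice[5]=bob[5] → add-tests at alice[7]=bob[6] → rm-legacy at alice[8]=bob[7] → add-tests at alice[9]=bob[8] → fix-auth at alice[10]=bob[11] → rm-legacy at alice[14]=bob[13] → fix-auth at alice[15]=bob[14] → rm-legacy at alice[16]=bob[15] → add-tests at alice[17]=bob[16] → rm-legacy at alice[18]=bob[17]; all 12 commits appear in both, in order. Since dp[18][17] = 12, nothing longer is possible.

12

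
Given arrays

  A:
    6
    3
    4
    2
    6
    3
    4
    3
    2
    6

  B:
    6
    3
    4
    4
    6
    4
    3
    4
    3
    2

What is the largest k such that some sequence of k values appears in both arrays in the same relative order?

8

Let dp[i][j] be the LCS length of the first i values of A and the first j values of B. dp[i][j] = dp[i-1][j-1]+1 when the i-th and j-th values match, else max(dp[i-1][j], dp[i][j-1]).
    ·  6  3  4  4  6  4  3  4  3  2
 ·  0  0  0  0  0  0  0  0  0  0  0
 6  0  1  1  1  1  1  1  1  1  1  1
 3  0  1  2  2  2  2  2  2  2  2  2
 4  0  1  2  3  3  3  3  3  3  3  3
 2  0  1  2  3  3  3  3  3  3  3  4
 6  0  1  2  3  3  4  4  4  4  4  4
 3  0  1  2  3  3  4  4  5  5  5  5
 4  0  1  2  3  4  4  5  5  6  6  6
 3  0  1  2  3  4  4  5  6  6  7  7
 2  0  1  2  3  4  4  5  6  6  7  8
 6  0  1  2  3  4  5  5  6  6  7  8
dp[10][10] = 8. One LCS (by backtracking along matches): 6, 3, 4, 6, 3, 4, 3, 2.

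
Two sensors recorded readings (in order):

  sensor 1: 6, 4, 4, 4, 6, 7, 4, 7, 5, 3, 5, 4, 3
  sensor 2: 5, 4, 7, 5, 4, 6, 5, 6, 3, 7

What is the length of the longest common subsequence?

5

Let dp[i][j] be the LCS length of the first i values of sensor 1 and the first j values of sensor 2. dp[i][j] = dp[i-1][j-1]+1 when the i-th and j-th values match, else max(dp[i-1][j], dp[i][j-1]).
    ·  5  4  7  5  4  6  5  6  3  7
 ·  0  0  0  0  0  0  0  0  0  0  0
 6  0  0  0  0  0  0  1  1  1  1  1
 4  0  0  1  1  1  1  1  1  1  1  1
 4  0  0  1  1  1  2  2  2  2  2  2
 4  0  0  1  1  1  2  2  2  2  2  2
 6  0  0  1  1  1  2  3  3  3  3  3
 7  0  0  1  2  2  2  3  3  3  3  4
 4  0  0  1  2  2  3  3  3  3  3  4
 7  0  0  1  2  2  3  3  3  3  3  4
 5  0  1  1  2  3  3  3  4  4  4  4
 3  0  1  1  2  3  3  3  4  4  5  5
 5  0  1  1  2  3  3  3  4  4  5  5
 4  0  1  2  2  3  4  4  4  4  5  5
 3  0  1  2  2  3  4  4  4  4  5  5
dp[13][10] = 5. One LCS (by backtracking along matches): 4, 4, 6, 5, 3.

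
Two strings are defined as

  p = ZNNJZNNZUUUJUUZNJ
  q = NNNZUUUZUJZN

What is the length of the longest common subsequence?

10

Match N at p[3]=q[1] → N at p[6]=q[2] → N at p[7]=q[3] → Z at p[8]=q[4] → U at p[9]=q[6] → U at p[10]=q[7] → U at p[11]=q[9] → J at p[12]=q[10] → Z at p[15]=q[11] → N at p[16]=q[12] — 10 characters in the same relative order in both. The LCS DP gives dp[17][12] = 10, so this is optimal.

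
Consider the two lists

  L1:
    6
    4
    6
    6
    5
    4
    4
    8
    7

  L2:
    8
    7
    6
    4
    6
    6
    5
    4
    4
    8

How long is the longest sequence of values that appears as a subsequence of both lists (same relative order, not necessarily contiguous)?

8

Let dp[i][j] be the LCS length of the first i values of L1 and the first j values of L2. dp[i][j] = dp[i-1][j-1]+1 when the i-th and j-th values match, else max(dp[i-1][j], dp[i][j-1]).
    ·  8  7  6  4  6  6  5  4  4  8
 ·  0  0  0  0  0  0  0  0  0  0  0
 6  0  0  0  1  1  1  1  1  1  1  1
 4  0  0  0  1  2  2  2  2  2  2  2
 6  0  0  0  1  2  3  3  3  3  3  3
 6  0  0  0  1  2  3  4  4  4  4  4
 5  0  0  0  1  2  3  4  5  5  5  5
 4  0  0  0  1  2  3  4  5  6  6  6
 4  0  0  0  1  2  3  4  5  6  7  7
 8  0  1  1  1  2  3  4  5  6  7  8
 7  0  1  2  2  2  3  4  5  6  7  8
dp[9][10] = 8. One LCS (by backtracking along matches): 6, 4, 6, 6, 5, 4, 4, 8.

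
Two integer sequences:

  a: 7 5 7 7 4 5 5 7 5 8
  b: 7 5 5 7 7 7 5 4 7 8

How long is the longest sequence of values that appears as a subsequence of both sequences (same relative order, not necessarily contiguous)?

7

Taking 7 [1,1] → 5 [2,3] → 7 [3,5] → 7 [4,6] → 4 [5,8] → 7 [8,9] → 8 [10,10] gives a common subsequence of length 7. Since dp[10][10] = 7, nothing longer is possible.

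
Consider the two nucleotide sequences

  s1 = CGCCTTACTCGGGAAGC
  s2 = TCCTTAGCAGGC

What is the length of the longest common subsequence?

9

Match C [3,2], C [4,3], T [5,4], T [6,5], A [7,6], C [8,8], G [13,10], G [16,11], C [17,12] — 9 bases in the same relative order in both, and the DP table's final entry dp[17][12] is also 9, so no common subsequence is longer.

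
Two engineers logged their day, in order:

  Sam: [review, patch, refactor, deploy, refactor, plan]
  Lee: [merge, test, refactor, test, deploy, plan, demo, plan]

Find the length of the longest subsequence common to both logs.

Match refactor at Sam[3]=Lee[3]; then deploy at Sam[4]=Lee[5]; then plan at Sam[6]=Lee[8] — 3 tasks in the same relative order in both. The LCS DP gives dp[6][8] = 3, so this is optimal.

3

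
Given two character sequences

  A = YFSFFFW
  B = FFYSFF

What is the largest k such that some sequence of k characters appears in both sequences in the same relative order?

4

One common subsequence of length 4: Y (A #1, B #3) → S (A #3, B #4) → F (A #5, B #5) → F (A #6, B #6). Since dp[7][6] = 4, nothing longer is possible.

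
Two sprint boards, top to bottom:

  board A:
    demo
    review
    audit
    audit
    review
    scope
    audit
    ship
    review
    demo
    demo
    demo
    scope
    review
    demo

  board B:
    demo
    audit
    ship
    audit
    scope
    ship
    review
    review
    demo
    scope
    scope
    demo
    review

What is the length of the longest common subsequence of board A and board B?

Match demo [1,1], audit [3,2], audit [4,4], scope [6,5], ship [8,6], review [9,8], demo [10,9], demo [12,12], review [14,13] — 9 tasks in the same relative order in both. dp[15][13] = 9 confirms this is the maximum.

9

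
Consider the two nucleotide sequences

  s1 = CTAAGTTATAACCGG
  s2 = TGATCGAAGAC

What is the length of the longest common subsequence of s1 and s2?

7

Taking T (s1 #2, s2 #1); then A (s1 #3, s2 #3); then G (s1 #5, s2 #6); then A (s1 #8, s2 #7); then A (s1 #10, s2 #8); then A (s1 #11, s2 #10); then C (s1 #13, s2 #11) gives a common subsequence of length 7. The LCS DP gives dp[15][11] = 7, so this is optimal.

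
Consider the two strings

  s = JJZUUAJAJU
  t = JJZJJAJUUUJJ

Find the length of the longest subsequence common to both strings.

Let dp[i][j] be the LCS length of the first i characters of s and the first j characters of t. dp[i][j] = dp[i-1][j-1]+1 when the i-th and j-th characters match, else max(dp[i-1][j], dp[i][j-1]).
    ·  J  J  Z  J  J  A  J  U  U  U  J  J
 ·  0  0  0  0  0  0  0  0  0  0  0  0  0
 J  0  1  1  1  1  1  1  1  1  1  1  1  1
 J  0  1  2  2  2  2  2  2  2  2  2  2  2
 Z  0  1  2  3  3  3  3  3  3  3  3  3  3
 U  0  1  2  3  3  3  3  3  4  4  4  4  4
 U  0  1  2  3  3  3  3  3  4  5  5  5  5
 A  0  1  2  3  3  3  4  4  4  5  5  5  5
 J  0  1  2  3  4  4  4  5  5  5  5  6  6
 A  0  1  2  3  4  4  5  5  5  5  5  6  6
 J  0  1  2  3  4  5  5  6  6  6  6  6  7
 U  0  1  2  3  4  5  5  6  7  7  7  7  7
dp[10][12] = 7. One LCS (by backtracking along matches): JJZUUJJ.

7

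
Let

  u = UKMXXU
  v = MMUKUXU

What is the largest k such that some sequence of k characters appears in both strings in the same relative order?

Pick U at u[1]=v[3]; then K at u[2]=v[4]; then X at u[5]=v[6]; then U at u[6]=v[7]; all 4 characters appear in both, in order. Since dp[6][7] = 4, nothing longer is possible.

4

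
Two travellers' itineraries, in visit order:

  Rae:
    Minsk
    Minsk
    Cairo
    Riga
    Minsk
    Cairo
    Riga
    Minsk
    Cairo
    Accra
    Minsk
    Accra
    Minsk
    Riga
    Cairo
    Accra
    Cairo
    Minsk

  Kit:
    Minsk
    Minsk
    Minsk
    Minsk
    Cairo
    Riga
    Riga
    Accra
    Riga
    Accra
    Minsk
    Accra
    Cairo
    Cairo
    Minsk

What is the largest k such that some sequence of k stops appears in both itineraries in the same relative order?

11

Pick Minsk [1,3]; then Minsk [2,4]; then Cairo [3,5]; then Riga [4,7]; then Riga [7,9]; then Accra [10,10]; then Minsk [11,11]; then Accra [12,12]; then Cairo [15,13]; then Cairo [17,14]; then Minsk [18,15]; all 11 stops appear in both, in order, and the DP table's final entry dp[18][15] is also 11, so no common subsequence is longer.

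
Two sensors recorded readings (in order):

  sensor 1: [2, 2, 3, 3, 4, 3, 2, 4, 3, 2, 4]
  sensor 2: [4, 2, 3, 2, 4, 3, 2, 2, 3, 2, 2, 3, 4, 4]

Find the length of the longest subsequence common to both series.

One common subsequence of length 8: 2 [1,2] → 2 [2,4] → 4 [5,5] → 3 [6,6] → 2 [7,8] → 3 [9,9] → 2 [10,11] → 4 [11,14], and the DP table's final entry dp[11][14] is also 8, so no common subsequence is longer.

8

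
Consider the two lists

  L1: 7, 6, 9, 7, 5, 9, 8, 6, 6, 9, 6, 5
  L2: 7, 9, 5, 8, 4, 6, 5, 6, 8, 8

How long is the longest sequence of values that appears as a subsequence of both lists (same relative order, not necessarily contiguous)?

Pick 7 (L1 #1, L2 #1), 9 (L1 #3, L2 #2), 5 (L1 #5, L2 #3), 8 (L1 #7, L2 #4), 6 (L1 #8, L2 #6), 6 (L1 #9, L2 #8); all 6 values appear in both, in order, and the DP table's final entry dp[12][10] is also 6, so no common subsequence is longer.

6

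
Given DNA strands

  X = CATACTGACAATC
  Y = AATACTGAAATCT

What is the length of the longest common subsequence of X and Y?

11

One common subsequence of length 11: A (X #2, Y #2), then T (X #3, Y #3), then A (X #4, Y #4), then C (X #5, Y #5), then T (X #6, Y #6), then G (X #7, Y #7), then A (X #8, Y #8), then A (X #10, Y #9), then A (X #11, Y #10), then T (X #12, Y #11), then C (X #13, Y #12). The LCS DP gives dp[13][13] = 11, so this is optimal.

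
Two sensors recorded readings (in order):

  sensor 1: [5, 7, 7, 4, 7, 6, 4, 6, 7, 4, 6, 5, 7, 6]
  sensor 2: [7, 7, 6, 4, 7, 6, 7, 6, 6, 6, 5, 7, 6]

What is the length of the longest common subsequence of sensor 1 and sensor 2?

10

Taking 7 (sensor 1 #2, sensor 2 #1); then 7 (sensor 1 #3, sensor 2 #2); then 4 (sensor 1 #4, sensor 2 #4); then 7 (sensor 1 #5, sensor 2 #7); then 6 (sensor 1 #6, sensor 2 #8); then 6 (sensor 1 #8, sensor 2 #9); then 6 (sensor 1 #11, sensor 2 #10); then 5 (sensor 1 #12, sensor 2 #11); then 7 (sensor 1 #13, sensor 2 #12); then 6 (sensor 1 #14, sensor 2 #13) gives a common subsequence of length 10. The LCS DP gives dp[14][13] = 10, so this is optimal.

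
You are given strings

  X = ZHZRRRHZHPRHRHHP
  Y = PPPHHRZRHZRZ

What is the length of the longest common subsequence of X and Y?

6

Match H (X #2, Y #5); then Z (X #3, Y #7); then R (X #6, Y #8); then H (X #7, Y #9); then Z (X #8, Y #10); then R (X #11, Y #11) — 6 characters in the same relative order in both, and the DP table's final entry dp[16][12] is also 6, so no common subsequence is longer.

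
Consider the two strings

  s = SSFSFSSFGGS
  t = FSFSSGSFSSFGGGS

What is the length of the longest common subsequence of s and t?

10

One common subsequence of length 10: S at s[1]=t[4] → S at s[2]=t[5] → S at s[4]=t[7] → F at s[5]=t[8] → S at s[6]=t[9] → S at s[7]=t[10] → F at s[8]=t[11] → G at s[9]=t[13] → G at s[10]=t[14] → S at s[11]=t[15]. The LCS DP gives dp[11][15] = 10, so this is optimal.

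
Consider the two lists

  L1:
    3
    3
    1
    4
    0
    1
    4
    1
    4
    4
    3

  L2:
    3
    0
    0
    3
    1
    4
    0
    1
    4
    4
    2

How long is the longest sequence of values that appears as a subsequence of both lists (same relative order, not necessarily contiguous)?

8

Let dp[i][j] be the LCS length of the first i values of L1 and the first j values of L2. dp[i][j] = dp[i-1][j-1]+1 when the i-th and j-th values match, else max(dp[i-1][j], dp[i][j-1]).
    ·  3  0  0  3  1  4  0  1  4  4  2
 ·  0  0  0  0  0  0  0  0  0  0  0  0
 3  0  1  1  1  1  1  1  1  1  1  1  1
 3  0  1  1  1  2  2  2  2  2  2  2  2
 1  0  1  1  1  2  3  3  3  3  3  3  3
 4  0  1  1  1  2  3  4  4  4  4  4  4
 0  0  1  2  2  2  3  4  5  5  5  5  5
 1  0  1  2  2  2  3  4  5  6  6  6  6
 4  0  1  2  2  2  3  4  5  6  7  7  7
 1  0  1  2  2  2  3  4  5  6  7  7  7
 4  0  1  2  2  2  3  4  5  6  7  8  8
 4  0  1  2  2  2  3  4  5  6  7  8  8
 3  0  1  2  2  3  3  4  5  6  7  8  8
dp[11][11] = 8. One LCS (by backtracking along matches): 3, 3, 1, 4, 0, 1, 4, 4.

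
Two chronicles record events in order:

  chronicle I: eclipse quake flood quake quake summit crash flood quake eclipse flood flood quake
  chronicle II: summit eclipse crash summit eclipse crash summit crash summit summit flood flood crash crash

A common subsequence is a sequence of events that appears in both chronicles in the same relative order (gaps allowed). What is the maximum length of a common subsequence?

5

Pick eclipse [1,5]; then summit [6,7]; then crash [7,8]; then flood [8,11]; then flood [11,12]; all 5 events appear in both, in order, and the DP table's final entry dp[13][14] is also 5, so no common subsequence is longer.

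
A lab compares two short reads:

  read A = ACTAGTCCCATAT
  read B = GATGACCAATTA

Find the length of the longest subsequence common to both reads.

8

One common subsequence of length 8: A (read A #1, read B #2); then T (read A #3, read B #3); then A (read A #4, read B #5); then C (read A #7, read B #6); then C (read A #8, read B #7); then A (read A #10, read B #9); then T (read A #11, read B #11); then A (read A #12, read B #12). The LCS DP gives dp[13][12] = 8, so this is optimal.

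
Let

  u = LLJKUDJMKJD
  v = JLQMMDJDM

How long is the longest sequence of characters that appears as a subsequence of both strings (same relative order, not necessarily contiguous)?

4

Pick L [1,2], then J [3,7], then D [6,8], then M [8,9]; all 4 characters appear in both, in order. Since dp[11][9] = 4, nothing longer is possible.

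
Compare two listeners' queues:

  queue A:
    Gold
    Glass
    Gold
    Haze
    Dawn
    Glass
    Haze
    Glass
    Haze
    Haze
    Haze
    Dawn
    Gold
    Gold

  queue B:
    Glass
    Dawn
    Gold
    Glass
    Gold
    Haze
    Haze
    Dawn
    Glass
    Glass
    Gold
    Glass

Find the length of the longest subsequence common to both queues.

Pick Gold [1,3] → Glass [2,4] → Gold [3,5] → Haze [4,7] → Dawn [5,8] → Glass [6,9] → Glass [8,10] → Gold [13,11]; all 8 songs appear in both, in order. The LCS DP gives dp[14][12] = 8, so this is optimal.

8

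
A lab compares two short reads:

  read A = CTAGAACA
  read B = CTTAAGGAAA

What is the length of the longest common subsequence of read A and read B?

7

Let dp[i][j] be the LCS length of the first i bases of read A and the first j bases of read B. dp[i][j] = dp[i-1][j-1]+1 when the i-th and j-th bases match, else max(dp[i-1][j], dp[i][j-1]).
    ·  C  T  T  A  A  G  G  A  A  A
 ·  0  0  0  0  0  0  0  0  0  0  0
 C  0  1  1  1  1  1  1  1  1  1  1
 T  0  1  2  2  2  2  2  2  2  2  2
 A  0  1  2  2  3  3  3  3  3  3  3
 G  0  1  2  2  3  3  4  4  4  4  4
 A  0  1  2  2  3  4  4  4  5  5  5
 A  0  1  2  2  3  4  4  4  5  6  6
 C  0  1  2  2  3  4  4  4  5  6  6
 A  0  1  2  2  3  4  4  4  5  6  7
dp[8][10] = 7. One LCS (by backtracking along matches): CTAGAAA.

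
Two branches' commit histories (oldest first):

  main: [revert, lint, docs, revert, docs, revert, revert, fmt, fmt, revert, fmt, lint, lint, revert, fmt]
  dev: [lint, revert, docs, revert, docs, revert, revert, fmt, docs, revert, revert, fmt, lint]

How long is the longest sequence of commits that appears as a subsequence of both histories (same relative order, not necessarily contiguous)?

10

One common subsequence of length 10: revert at main[1]=dev[2]; then docs at main[3]=dev[3]; then revert at main[4]=dev[4]; then docs at main[5]=dev[5]; then revert at main[6]=dev[6]; then revert at main[7]=dev[7]; then fmt at main[8]=dev[8]; then revert at main[10]=dev[11]; then fmt at main[11]=dev[12]; then lint at main[13]=dev[13]. dp[15][13] = 10 confirms this is the maximum.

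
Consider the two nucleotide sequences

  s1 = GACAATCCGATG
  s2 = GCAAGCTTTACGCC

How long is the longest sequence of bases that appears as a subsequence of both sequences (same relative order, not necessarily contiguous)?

7

Match G at s1[1]=s2[1], then C at s1[3]=s2[2], then A at s1[4]=s2[3], then A at s1[5]=s2[4], then T at s1[6]=s2[9], then C at s1[7]=s2[13], then C at s1[8]=s2[14] — 7 bases in the same relative order in both, and the DP table's final entry dp[12][14] is also 7, so no common subsequence is longer.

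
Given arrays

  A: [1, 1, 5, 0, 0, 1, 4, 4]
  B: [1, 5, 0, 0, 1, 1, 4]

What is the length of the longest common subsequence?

Match 1 at A[2]=B[1]; then 5 at A[3]=B[2]; then 0 at A[4]=B[3]; then 0 at A[5]=B[4]; then 1 at A[6]=B[6]; then 4 at A[8]=B[7] — 6 values in the same relative order in both. The LCS DP gives dp[8][7] = 6, so this is optimal.

6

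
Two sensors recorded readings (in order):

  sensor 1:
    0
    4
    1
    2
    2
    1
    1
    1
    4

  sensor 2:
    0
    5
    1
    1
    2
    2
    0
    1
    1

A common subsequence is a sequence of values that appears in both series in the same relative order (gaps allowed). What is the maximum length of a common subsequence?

6

Pick 0 [1,1] → 1 [3,4] → 2 [4,5] → 2 [5,6] → 1 [7,8] → 1 [8,9]; all 6 values appear in both, in order. The LCS DP gives dp[9][9] = 6, so this is optimal.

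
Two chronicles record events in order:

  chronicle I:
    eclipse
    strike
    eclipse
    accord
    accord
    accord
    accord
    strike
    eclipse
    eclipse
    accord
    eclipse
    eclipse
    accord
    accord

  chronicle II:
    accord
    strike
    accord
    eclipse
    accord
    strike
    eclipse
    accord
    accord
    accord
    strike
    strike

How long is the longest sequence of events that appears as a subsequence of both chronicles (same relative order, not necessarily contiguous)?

8

One common subsequence of length 8: strike at chronicle I[2]=chronicle II[2]; then eclipse at chronicle I[3]=chronicle II[4]; then accord at chronicle I[7]=chronicle II[5]; then strike at chronicle I[8]=chronicle II[6]; then eclipse at chronicle I[10]=chronicle II[7]; then accord at chronicle I[11]=chronicle II[8]; then accord at chronicle I[14]=chronicle II[9]; then accord at chronicle I[15]=chronicle II[10], and the DP table's final entry dp[15][12] is also 8, so no common subsequence is longer.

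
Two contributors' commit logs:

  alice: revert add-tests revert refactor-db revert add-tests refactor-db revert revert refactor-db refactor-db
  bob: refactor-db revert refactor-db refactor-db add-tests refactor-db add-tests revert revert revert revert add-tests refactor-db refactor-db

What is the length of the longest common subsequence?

8

Pick revert at alice[1]=bob[2]; then add-tests at alice[2]=bob[7]; then revert at alice[3]=bob[8]; then revert at alice[5]=bob[9]; then revert at alice[8]=bob[10]; then revert at alice[9]=bob[11]; then refactor-db at alice[10]=bob[13]; then refactor-db at alice[11]=bob[14]; all 8 commits appear in both, in order. The LCS DP gives dp[11][14] = 8, so this is optimal.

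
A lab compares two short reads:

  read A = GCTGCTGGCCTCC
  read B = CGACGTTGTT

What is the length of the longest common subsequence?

Match G at read A[1]=read B[2]; then C at read A[2]=read B[4]; then T at read A[3]=read B[7]; then G at read A[4]=read B[8]; then T at read A[6]=read B[9]; then T at read A[11]=read B[10] — 6 bases in the same relative order in both. dp[13][10] = 6 confirms this is the maximum.

6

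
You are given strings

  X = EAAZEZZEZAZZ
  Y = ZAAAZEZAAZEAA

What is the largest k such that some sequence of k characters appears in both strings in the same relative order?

One common subsequence of length 8: A (X #2, Y #3); then A (X #3, Y #4); then Z (X #4, Y #5); then E (X #5, Y #6); then Z (X #6, Y #7); then Z (X #7, Y #10); then E (X #8, Y #11); then A (X #10, Y #13). The LCS DP gives dp[12][13] = 8, so this is optimal.

8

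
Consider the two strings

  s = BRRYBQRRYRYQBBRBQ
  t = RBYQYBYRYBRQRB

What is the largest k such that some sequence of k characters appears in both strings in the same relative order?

Taking B (s #1, t #2), Y (s #4, t #5), B (s #5, t #6), R (s #8, t #8), Y (s #9, t #9), R (s #10, t #11), Q (s #12, t #12), R (s #15, t #13), B (s #16, t #14) gives a common subsequence of length 9. Since dp[17][14] = 9, nothing longer is possible.

9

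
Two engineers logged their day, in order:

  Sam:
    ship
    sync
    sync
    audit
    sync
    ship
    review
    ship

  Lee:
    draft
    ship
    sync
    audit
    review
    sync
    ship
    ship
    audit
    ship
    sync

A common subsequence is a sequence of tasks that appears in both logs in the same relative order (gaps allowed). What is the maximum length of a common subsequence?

6

One common subsequence of length 6: ship (Sam #1, Lee #2); then sync (Sam #3, Lee #3); then audit (Sam #4, Lee #4); then sync (Sam #5, Lee #6); then ship (Sam #6, Lee #8); then ship (Sam #8, Lee #10). Since dp[8][11] = 6, nothing longer is possible.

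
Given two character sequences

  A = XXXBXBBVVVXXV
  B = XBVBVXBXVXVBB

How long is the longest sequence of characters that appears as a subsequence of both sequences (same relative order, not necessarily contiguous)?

7

Match X [1,1]; then X [3,6]; then B [4,7]; then X [5,8]; then V [10,9]; then X [12,10]; then V [13,11] — 7 characters in the same relative order in both. Since dp[13][13] = 7, nothing longer is possible.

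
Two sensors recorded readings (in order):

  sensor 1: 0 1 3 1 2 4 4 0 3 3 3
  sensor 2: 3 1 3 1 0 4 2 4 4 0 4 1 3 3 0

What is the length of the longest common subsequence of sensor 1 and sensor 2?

Pick 1 at sensor 1[2]=sensor 2[2] → 3 at sensor 1[3]=sensor 2[3] → 1 at sensor 1[4]=sensor 2[4] → 2 at sensor 1[5]=sensor 2[7] → 4 at sensor 1[6]=sensor 2[8] → 4 at sensor 1[7]=sensor 2[9] → 0 at sensor 1[8]=sensor 2[10] → 3 at sensor 1[9]=sensor 2[13] → 3 at sensor 1[10]=sensor 2[14]; all 9 values appear in both, in order. Since dp[11][15] = 9, nothing longer is possible.

9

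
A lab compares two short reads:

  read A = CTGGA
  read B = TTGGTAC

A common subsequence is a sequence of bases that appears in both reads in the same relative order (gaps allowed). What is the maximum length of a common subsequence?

4

Pick T [2,2], G [3,3], G [4,4], A [5,6]; all 4 bases appear in both, in order, and the DP table's final entry dp[5][7] is also 4, so no common subsequence is longer.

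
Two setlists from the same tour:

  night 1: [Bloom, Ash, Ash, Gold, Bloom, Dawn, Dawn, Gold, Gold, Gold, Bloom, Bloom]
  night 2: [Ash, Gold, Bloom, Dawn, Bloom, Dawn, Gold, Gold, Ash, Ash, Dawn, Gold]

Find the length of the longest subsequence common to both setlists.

8

Pick Ash at night 1[3]=night 2[1] → Gold at night 1[4]=night 2[2] → Bloom at night 1[5]=night 2[3] → Dawn at night 1[6]=night 2[4] → Dawn at night 1[7]=night 2[6] → Gold at night 1[8]=night 2[7] → Gold at night 1[9]=night 2[8] → Gold at night 1[10]=night 2[12]; all 8 songs appear in both, in order. The LCS DP gives dp[12][12] = 8, so this is optimal.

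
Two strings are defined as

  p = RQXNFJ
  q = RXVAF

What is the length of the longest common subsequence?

3

Match R (p #1, q #1), then X (p #3, q #2), then F (p #5, q #5) — 3 characters in the same relative order in both, and the DP table's final entry dp[6][5] is also 3, so no common subsequence is longer.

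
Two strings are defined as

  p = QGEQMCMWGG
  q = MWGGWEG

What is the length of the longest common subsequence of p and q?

Taking M at p[7]=q[1], then W at p[8]=q[2], then G at p[9]=q[4], then G at p[10]=q[7] gives a common subsequence of length 4. Since dp[10][7] = 4, nothing longer is possible.

4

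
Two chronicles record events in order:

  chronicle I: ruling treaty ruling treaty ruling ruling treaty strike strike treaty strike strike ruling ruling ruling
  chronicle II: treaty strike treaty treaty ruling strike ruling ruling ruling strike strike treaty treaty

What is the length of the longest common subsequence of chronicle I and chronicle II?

7

One common subsequence of length 7: ruling at chronicle I[1]=chronicle II[5], then ruling at chronicle I[3]=chronicle II[7], then ruling at chronicle I[5]=chronicle II[8], then ruling at chronicle I[6]=chronicle II[9], then strike at chronicle I[8]=chronicle II[10], then strike at chronicle I[9]=chronicle II[11], then treaty at chronicle I[10]=chronicle II[13]. The LCS DP gives dp[15][13] = 7, so this is optimal.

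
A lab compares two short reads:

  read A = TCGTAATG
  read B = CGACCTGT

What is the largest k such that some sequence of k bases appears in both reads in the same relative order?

One common subsequence of length 5: C (read A #2, read B #1), G (read A #3, read B #2), A (read A #5, read B #3), T (read A #7, read B #6), G (read A #8, read B #7). The LCS DP gives dp[8][8] = 5, so this is optimal.

5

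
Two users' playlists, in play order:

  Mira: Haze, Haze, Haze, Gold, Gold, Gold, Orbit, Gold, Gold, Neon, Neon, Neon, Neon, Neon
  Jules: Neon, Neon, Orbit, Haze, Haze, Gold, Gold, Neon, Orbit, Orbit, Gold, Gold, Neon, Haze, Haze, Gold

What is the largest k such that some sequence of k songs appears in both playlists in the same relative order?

8

Match Haze at Mira[2]=Jules[4]; then Haze at Mira[3]=Jules[5]; then Gold at Mira[4]=Jules[6]; then Gold at Mira[5]=Jules[7]; then Orbit at Mira[7]=Jules[10]; then Gold at Mira[8]=Jules[11]; then Gold at Mira[9]=Jules[12]; then Neon at Mira[10]=Jules[13] — 8 songs in the same relative order in both, and the DP table's final entry dp[14][16] is also 8, so no common subsequence is longer.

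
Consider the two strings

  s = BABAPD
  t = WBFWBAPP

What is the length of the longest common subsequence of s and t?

Let dp[i][j] be the LCS length of the first i characters of s and the first j characters of t. dp[i][j] = dp[i-1][j-1]+1 when the i-th and j-th characters match, else max(dp[i-1][j], dp[i][j-1]).
    ·  W  B  F  W  B  A  P  P
 ·  0  0  0  0  0  0  0  0  0
 B  0  0  1  1  1  1  1  1  1
 A  0  0  1  1  1  1  2  2  2
 B  0  0  1  1  1  2  2  2  2
 A  0  0  1  1  1  2  3  3  3
 P  0  0  1  1  1  2  3  4  4
 D  0  0  1  1  1  2  3  4  4
dp[6][8] = 4. One LCS (by backtracking along matches): BBAP.

4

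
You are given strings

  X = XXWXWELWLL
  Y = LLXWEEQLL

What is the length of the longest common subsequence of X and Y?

Let dp[i][j] be the LCS length of the first i characters of X and the first j characters of Y. dp[i][j] = dp[i-1][j-1]+1 when the i-th and j-th characters match, else max(dp[i-1][j], dp[i][j-1]).
    ·  L  L  X  W  E  E  Q  L  L
 ·  0  0  0  0  0  0  0  0  0  0
 X  0  0  0  1  1  1  1  1  1  1
 X  0  0  0  1  1  1  1  1  1  1
 W  0  0  0  1  2  2  2  2  2  2
 X  0  0  0  1  2  2  2  2  2  2
 W  0  0  0  1  2  2  2  2  2  2
 E  0  0  0  1  2  3  3  3  3  3
 L  0  1  1  1  2  3  3  3  4  4
 W  0  1  1  1  2  3  3  3  4  4
 L  0  1  2  2  2  3  3  3  4  5
 L  0  1  2  2  2  3  3  3  4  5
dp[10][9] = 5. One LCS (by backtracking along matches): XWELL.

5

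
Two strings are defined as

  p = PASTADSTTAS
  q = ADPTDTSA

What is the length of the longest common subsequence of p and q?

One common subsequence of length 5: P at p[1]=q[3] → T at p[4]=q[4] → D at p[6]=q[5] → S at p[7]=q[7] → A at p[10]=q[8]. The LCS DP gives dp[11][8] = 5, so this is optimal.

5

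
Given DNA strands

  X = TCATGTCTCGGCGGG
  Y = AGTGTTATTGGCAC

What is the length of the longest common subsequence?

8

One common subsequence of length 8: A at X[3]=Y[1]; then T at X[4]=Y[3]; then G at X[5]=Y[4]; then T at X[6]=Y[8]; then T at X[8]=Y[9]; then G at X[10]=Y[10]; then G at X[11]=Y[11]; then C at X[12]=Y[14]. Since dp[15][14] = 8, nothing longer is possible.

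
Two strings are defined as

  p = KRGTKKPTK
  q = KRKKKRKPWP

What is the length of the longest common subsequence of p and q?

5

One common subsequence of length 5: K (p #1, q #1), R (p #2, q #2), K (p #5, q #5), K (p #6, q #7), P (p #7, q #10). dp[9][10] = 5 confirms this is the maximum.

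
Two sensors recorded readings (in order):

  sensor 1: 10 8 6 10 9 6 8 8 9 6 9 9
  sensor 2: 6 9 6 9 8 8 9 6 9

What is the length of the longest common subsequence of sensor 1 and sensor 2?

Let dp[i][j] be the LCS length of the first i values of sensor 1 and the first j values of sensor 2. dp[i][j] = dp[i-1][j-1]+1 when the i-th and j-th values match, else max(dp[i-1][j], dp[i][j-1]).
    ·  6  9  6  9  8  8  9  6  9
 ·  0  0  0  0  0  0  0  0  0  0
10  0  0  0  0  0  0  0  0  0  0
 8  0  0  0  0  0  1  1  1  1  1
 6  0  1  1  1  1  1  1  1  2  2
10  0  1  1  1  1  1  1  1  2  2
 9  0  1  2  2  2  2  2  2  2  3
 6  0  1  2  3  3  3  3  3  3  3
 8  0  1  2  3  3  4  4  4  4  4
 8  0  1  2  3  3  4  5  5  5  5
 9  0  1  2  3  4  4  5  6  6  6
 6  0  1  2  3  4  4  5  6  7  7
 9  0  1  2  3  4  4  5  6  7  8
 9  0  1  2  3  4  4  5  6  7  8
dp[12][9] = 8. One LCS (by backtracking along matches): 6, 9, 6, 8, 8, 9, 6, 9.

8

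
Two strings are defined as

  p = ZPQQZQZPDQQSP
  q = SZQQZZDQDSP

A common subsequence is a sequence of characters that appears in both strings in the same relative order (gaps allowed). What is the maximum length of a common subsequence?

Let dp[i][j] be the LCS length of the first i characters of p and the first j characters of q. dp[i][j] = dp[i-1][j-1]+1 when the i-th and j-th characters match, else max(dp[i-1][j], dp[i][j-1]).
    ·  S  Z  Q  Q  Z  Z  D  Q  D  S  P
 ·  0  0  0  0  0  0  0  0  0  0  0  0
 Z  0  0  1  1  1  1  1  1  1  1  1  1
 P  0  0  1  1  1  1  1  1  1  1  1  2
 Q  0  0  1  2  2  2  2  2  2  2  2  2
 Q  0  0  1  2  3  3  3  3  3  3  3  3
 Z  0  0  1  2  3  4  4  4  4  4  4  4
 Q  0  0  1  2  3  4  4  4  5  5  5  5
 Z  0  0  1  2  3  4  5  5  5  5  5  5
 P  0  0  1  2  3  4  5  5  5  5  5  6
 D  0  0  1  2  3  4  5  6  6  6  6  6
 Q  0  0  1  2  3  4  5  6  7  7  7  7
 Q  0  0  1  2  3  4  5  6  7  7  7  7
 S  0  1  1  2  3  4  5  6  7  7  8  8
 P  0  1  1  2  3  4  5  6  7  7  8  9
dp[13][11] = 9. One LCS (by backtracking along matches): ZQQZZDQSP.

9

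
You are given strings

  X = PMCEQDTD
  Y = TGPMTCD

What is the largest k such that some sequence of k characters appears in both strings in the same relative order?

4

Pick P (X #1, Y #3) → M (X #2, Y #4) → C (X #3, Y #6) → D (X #8, Y #7); all 4 characters appear in both, in order, and the DP table's final entry dp[8][7] is also 4, so no common subsequence is longer.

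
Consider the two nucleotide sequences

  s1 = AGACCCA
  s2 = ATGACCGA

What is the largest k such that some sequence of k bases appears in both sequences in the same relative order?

Let dp[i][j] be the LCS length of the first i bases of s1 and the first j bases of s2. dp[i][j] = dp[i-1][j-1]+1 when the i-th and j-th bases match, else max(dp[i-1][j], dp[i][j-1]).
    ·  A  T  G  A  C  C  G  A
 ·  0  0  0  0  0  0  0  0  0
 A  0  1  1  1  1  1  1  1  1
 G  0  1  1  2  2  2  2  2  2
 A  0  1  1  2  3  3  3  3  3
 C  0  1  1  2  3  4  4  4  4
 C  0  1  1  2  3  4  5  5  5
 C  0  1  1  2  3  4  5  5  5
 A  0  1  1  2  3  4  5  5  6
dp[7][8] = 6. One LCS (by backtracking along matches): AGACCA.

6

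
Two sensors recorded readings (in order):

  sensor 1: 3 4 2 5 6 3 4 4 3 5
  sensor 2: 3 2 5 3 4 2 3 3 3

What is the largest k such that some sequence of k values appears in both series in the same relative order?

Let dp[i][j] be the LCS length of the first i values of sensor 1 and the first j values of sensor 2. dp[i][j] = dp[i-1][j-1]+1 when the i-th and j-th values match, else max(dp[i-1][j], dp[i][j-1]).
    ·  3  2  5  3  4  2  3  3  3
 ·  0  0  0  0  0  0  0  0  0  0
 3  0  1  1  1  1  1  1  1  1  1
 4  0  1  1  1  1  2  2  2  2  2
 2  0  1  2  2  2  2  3  3  3  3
 5  0  1  2  3  3  3  3  3  3  3
 6  0  1  2  3  3  3  3  3  3  3
 3  0  1  2  3  4  4  4  4  4  4
 4  0  1  2  3  4  5  5  5  5  5
 4  0  1  2  3  4  5  5  5  5  5
 3  0  1  2  3  4  5  5  6  6  6
 5  0  1  2  3  4  5  5  6  6  6
dp[10][9] = 6. One LCS (by backtracking along matches): 3, 2, 5, 3, 4, 3.

6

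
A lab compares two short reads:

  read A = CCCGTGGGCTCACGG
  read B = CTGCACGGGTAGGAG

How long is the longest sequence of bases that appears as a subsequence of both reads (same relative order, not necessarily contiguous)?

10

Taking C [1,1] → C [2,4] → C [3,6] → G [6,7] → G [7,8] → G [8,9] → T [10,10] → A [12,11] → G [14,13] → G [15,15] gives a common subsequence of length 10, and the DP table's final entry dp[15][15] is also 10, so no common subsequence is longer.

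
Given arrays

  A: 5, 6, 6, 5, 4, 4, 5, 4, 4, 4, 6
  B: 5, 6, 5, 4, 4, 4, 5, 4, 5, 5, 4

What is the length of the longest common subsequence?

Taking 5 [1,1]; then 6 [3,2]; then 5 [4,3]; then 4 [5,5]; then 4 [6,6]; then 5 [7,7]; then 4 [8,8]; then 4 [10,11] gives a common subsequence of length 8. dp[11][11] = 8 confirms this is the maximum.

8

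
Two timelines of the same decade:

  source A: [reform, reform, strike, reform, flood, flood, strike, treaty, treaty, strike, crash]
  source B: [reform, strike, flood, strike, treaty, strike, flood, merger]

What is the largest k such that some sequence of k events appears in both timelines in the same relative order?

Pick reform [2,1], then strike [3,2], then flood [6,3], then strike [7,4], then treaty [9,5], then strike [10,6]; all 6 events appear in both, in order. Since dp[11][8] = 6, nothing longer is possible.

6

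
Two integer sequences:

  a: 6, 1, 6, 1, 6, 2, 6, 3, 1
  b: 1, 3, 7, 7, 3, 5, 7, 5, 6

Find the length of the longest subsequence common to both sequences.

2

One common subsequence of length 2: 1 [2,1], 6 [7,9]. dp[9][9] = 2 confirms this is the maximum.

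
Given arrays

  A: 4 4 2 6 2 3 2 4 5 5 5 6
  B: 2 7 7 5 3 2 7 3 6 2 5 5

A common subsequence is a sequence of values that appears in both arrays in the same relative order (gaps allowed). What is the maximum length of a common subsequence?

6

Pick 2 [3,1], 2 [5,6], 3 [6,8], 2 [7,10], 5 [10,11], 5 [11,12]; all 6 values appear in both, in order. dp[12][12] = 6 confirms this is the maximum.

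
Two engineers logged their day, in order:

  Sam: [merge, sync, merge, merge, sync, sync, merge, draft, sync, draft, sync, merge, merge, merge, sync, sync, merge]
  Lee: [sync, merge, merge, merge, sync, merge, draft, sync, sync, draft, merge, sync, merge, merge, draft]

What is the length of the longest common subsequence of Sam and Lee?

One common subsequence of length 11: merge at Sam[1]=Lee[2], then merge at Sam[3]=Lee[3], then merge at Sam[4]=Lee[4], then sync at Sam[6]=Lee[5], then merge at Sam[7]=Lee[6], then draft at Sam[8]=Lee[7], then sync at Sam[9]=Lee[9], then draft at Sam[10]=Lee[10], then sync at Sam[11]=Lee[12], then merge at Sam[12]=Lee[13], then merge at Sam[13]=Lee[14], and the DP table's final entry dp[17][15] is also 11, so no common subsequence is longer.

11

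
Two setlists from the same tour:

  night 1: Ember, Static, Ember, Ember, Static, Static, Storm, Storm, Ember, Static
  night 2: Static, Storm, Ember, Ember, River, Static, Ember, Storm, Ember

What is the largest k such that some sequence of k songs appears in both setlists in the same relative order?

Pick Static (night 1 #2, night 2 #1); then Ember (night 1 #3, night 2 #3); then Ember (night 1 #4, night 2 #4); then Static (night 1 #5, night 2 #6); then Storm (night 1 #8, night 2 #8); then Ember (night 1 #9, night 2 #9); all 6 songs appear in both, in order. The LCS DP gives dp[10][9] = 6, so this is optimal.

6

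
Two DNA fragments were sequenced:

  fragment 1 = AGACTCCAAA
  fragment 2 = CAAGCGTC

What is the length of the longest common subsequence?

5

Pick A (fragment 1 #1, fragment 2 #3) → G (fragment 1 #2, fragment 2 #4) → C (fragment 1 #4, fragment 2 #5) → T (fragment 1 #5, fragment 2 #7) → C (fragment 1 #7, fragment 2 #8); all 5 bases appear in both, in order. The LCS DP gives dp[10][8] = 5, so this is optimal.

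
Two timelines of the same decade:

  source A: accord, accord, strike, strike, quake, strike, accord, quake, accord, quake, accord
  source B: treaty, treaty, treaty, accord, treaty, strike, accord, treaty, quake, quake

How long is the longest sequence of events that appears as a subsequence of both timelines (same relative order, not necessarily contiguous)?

5

One common subsequence of length 5: accord [1,4]; then strike [6,6]; then accord [7,7]; then quake [8,9]; then quake [10,10]. The LCS DP gives dp[11][10] = 5, so this is optimal.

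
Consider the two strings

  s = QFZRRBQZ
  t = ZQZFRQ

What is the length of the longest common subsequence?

Let dp[i][j] be the LCS length of the first i characters of s and the first j characters of t. dp[i][j] = dp[i-1][j-1]+1 when the i-th and j-th characters match, else max(dp[i-1][j], dp[i][j-1]).
    ·  Z  Q  Z  F  R  Q
 ·  0  0  0  0  0  0  0
 Q  0  0  1  1  1  1  1
 F  0  0  1  1  2  2  2
 Z  0  1  1  2  2  2  2
 R  0  1  1  2  2  3  3
 R  0  1  1  2  2  3  3
 B  0  1  1  2  2  3  3
 Q  0  1  2  2  2  3  4
 Z  0  1  2  3  3  3  4
dp[8][6] = 4. One LCS (by backtracking along matches): QFRQ.

4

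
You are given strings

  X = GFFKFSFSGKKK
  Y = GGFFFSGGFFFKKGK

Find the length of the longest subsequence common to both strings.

9

One common subsequence of length 9: G at X[1]=Y[2], then F at X[2]=Y[3], then F at X[3]=Y[4], then F at X[5]=Y[5], then S at X[6]=Y[6], then F at X[7]=Y[11], then K at X[10]=Y[12], then K at X[11]=Y[13], then K at X[12]=Y[15], and the DP table's final entry dp[12][15] is also 9, so no common subsequence is longer.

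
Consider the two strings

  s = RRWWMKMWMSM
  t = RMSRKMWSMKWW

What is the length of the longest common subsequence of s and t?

Taking R [1,1], then R [2,4], then K [6,5], then M [7,6], then W [8,7], then S [10,8], then M [11,9] gives a common subsequence of length 7. dp[11][12] = 7 confirms this is the maximum.

7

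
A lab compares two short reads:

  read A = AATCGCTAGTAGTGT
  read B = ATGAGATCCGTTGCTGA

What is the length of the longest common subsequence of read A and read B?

10

Match A (read A #1, read B #4); then A (read A #2, read B #6); then T (read A #3, read B #7); then C (read A #4, read B #9); then G (read A #5, read B #10); then T (read A #7, read B #11); then T (read A #10, read B #12); then G (read A #12, read B #13); then T (read A #13, read B #15); then G (read A #14, read B #16) — 10 bases in the same relative order in both. Since dp[15][17] = 10, nothing longer is possible.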